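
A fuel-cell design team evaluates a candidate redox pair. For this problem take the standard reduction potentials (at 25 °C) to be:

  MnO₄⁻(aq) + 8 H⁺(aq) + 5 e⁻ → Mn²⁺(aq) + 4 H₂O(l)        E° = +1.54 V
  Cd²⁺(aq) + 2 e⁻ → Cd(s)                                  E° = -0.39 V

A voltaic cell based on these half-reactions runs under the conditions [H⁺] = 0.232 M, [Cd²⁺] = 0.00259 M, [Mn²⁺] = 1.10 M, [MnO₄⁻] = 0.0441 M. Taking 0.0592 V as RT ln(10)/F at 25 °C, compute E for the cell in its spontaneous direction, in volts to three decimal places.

MnO₄⁻/Mn²⁺ is the cathode (higher E°), Cd²⁺/Cd the anode: E°cell = +1.54 − (-0.39) = +1.93 V, n = 10.
Overall: 2 MnO₄⁻(aq) + 16 H⁺(aq) + 5 Cd(s) → 2 Mn²⁺(aq) + 8 H₂O(l) + 5 Cd²⁺(aq)
Q = [Mn²⁺]^2·[Cd²⁺]^5 / ([MnO₄⁻]^2·[H⁺]^16); log Q = 0.013.
E = E° − (0.0592/n) log Q = +1.93 − (0.0592/10)(0.013) = +1.930 V.

+1.930 V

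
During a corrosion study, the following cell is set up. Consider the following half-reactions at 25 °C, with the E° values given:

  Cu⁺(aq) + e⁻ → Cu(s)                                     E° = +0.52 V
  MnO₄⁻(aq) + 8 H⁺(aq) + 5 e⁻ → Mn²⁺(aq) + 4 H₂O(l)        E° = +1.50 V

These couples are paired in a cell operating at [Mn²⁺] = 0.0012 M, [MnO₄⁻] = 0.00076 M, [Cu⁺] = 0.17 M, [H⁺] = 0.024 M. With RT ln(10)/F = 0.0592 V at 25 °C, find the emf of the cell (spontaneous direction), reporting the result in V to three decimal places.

+0.870 V

MnO₄⁻/Mn²⁺ is the cathode (higher E°), Cu⁺/Cu the anode: E°cell = +1.50 − (+0.52) = +0.98 V, n = 5.
Overall: MnO₄⁻(aq) + 8 H⁺(aq) + 5 Cu(s) → Mn²⁺(aq) + 4 H₂O(l) + 5 Cu⁺(aq)
Q = [Mn²⁺]·[Cu⁺]^5 / ([MnO₄⁻]·[H⁺]^8); log Q = 9.309.
E = E° − (0.0592/n) log Q = +0.98 − (0.0592/5)(9.309) = +0.870 V.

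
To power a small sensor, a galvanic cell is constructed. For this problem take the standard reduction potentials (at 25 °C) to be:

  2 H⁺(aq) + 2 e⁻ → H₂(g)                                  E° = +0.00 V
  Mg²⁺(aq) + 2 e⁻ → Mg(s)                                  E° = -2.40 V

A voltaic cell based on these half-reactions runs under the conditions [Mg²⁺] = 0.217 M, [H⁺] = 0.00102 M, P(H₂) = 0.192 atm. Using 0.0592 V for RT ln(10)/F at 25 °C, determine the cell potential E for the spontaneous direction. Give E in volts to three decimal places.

+2.264 V

H⁺/H₂ is the cathode (higher E°), Mg²⁺/Mg the anode: E°cell = +0.00 − (-2.40) = +2.40 V, n = 2.
Overall: 2 H⁺(aq) + Mg(s) → H₂(g) + Mg²⁺(aq)
Q = P(H₂)·[Mg²⁺] / ([H⁺]^2); log Q = 4.603.
E = E° − (0.0592/n) log Q = +2.40 − (0.0592/2)(4.603) = +2.264 V.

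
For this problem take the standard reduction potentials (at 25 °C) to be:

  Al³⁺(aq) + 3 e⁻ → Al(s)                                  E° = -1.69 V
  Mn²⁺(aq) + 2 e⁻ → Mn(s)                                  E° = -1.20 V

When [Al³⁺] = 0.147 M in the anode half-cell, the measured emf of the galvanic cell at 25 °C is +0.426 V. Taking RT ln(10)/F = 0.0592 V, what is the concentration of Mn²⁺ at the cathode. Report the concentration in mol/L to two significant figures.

Mn²⁺/Mn is the cathode, Al³⁺/Al the anode: E°cell = +0.49 V, n = 6.
Overall reaction: 3 Mn²⁺(aq) + 2 Al(s) → 3 Mn(s) + 2 Al³⁺(aq); Q = [Al³⁺]^2/[Mn²⁺]^3.
From E = E° − (0.0592/n) log Q: log Q = (E° − E)·n/0.0592 = (+0.49 − (+0.426))·6/0.0592 = 6.4865.
So 3·log[Mn²⁺] = 2·log(0.147) − log Q = -1.6654 − (6.4865) = -8.1519; log[Mn²⁺] = -8.1519 / 3 = -2.7173; [Mn²⁺] = 10^(-2.7173) ≈ 0.0019 M.

0.0019 M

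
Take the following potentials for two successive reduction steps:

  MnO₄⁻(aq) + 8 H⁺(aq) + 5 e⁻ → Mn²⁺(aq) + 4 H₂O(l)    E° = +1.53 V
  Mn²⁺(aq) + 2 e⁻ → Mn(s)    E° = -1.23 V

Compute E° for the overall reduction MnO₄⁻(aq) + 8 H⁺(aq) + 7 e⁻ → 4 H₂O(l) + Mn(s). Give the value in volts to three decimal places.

Standard free energies of sequential steps add: ΔG°₃ = ΔG°₁ + ΔG°₂, so n₃E°₃ = n₁E°₁ + n₂E°₂.
E°₃ = (5×+1.53 + 2×-1.23) / 7 = (+5.190) / 7 = +0.741 V.

+0.741 V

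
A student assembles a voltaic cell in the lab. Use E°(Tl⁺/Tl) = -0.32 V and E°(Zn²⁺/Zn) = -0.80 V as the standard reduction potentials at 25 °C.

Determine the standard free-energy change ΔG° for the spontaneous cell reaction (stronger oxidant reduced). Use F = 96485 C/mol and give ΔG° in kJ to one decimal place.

Tl⁺/Tl (E° = -0.32 V) is the cathode; Zn²⁺/Zn (E° = -0.80 V) is the anode, so E°cell = +0.48 V.
Balancing electrons gives n = 2 (lcm of 1 and 2).
ΔG° = −nFE° = −(2)(96485)(+0.48) = -92,626 J = -92.6 kJ.

-92.6 kJ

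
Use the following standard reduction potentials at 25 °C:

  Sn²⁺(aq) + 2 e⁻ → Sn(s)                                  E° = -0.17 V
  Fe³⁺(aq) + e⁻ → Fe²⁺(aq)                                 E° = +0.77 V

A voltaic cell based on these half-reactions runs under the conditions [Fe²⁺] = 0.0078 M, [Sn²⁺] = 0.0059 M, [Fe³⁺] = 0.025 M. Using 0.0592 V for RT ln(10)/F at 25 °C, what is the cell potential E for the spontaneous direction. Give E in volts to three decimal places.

Fe³⁺/Fe²⁺ is the cathode (higher E°), Sn²⁺/Sn the anode: E°cell = +0.77 − (-0.17) = +0.94 V, n = 2.
Overall: 2 Fe³⁺(aq) + Sn(s) → 2 Fe²⁺(aq) + Sn²⁺(aq)
Q = [Fe²⁺]^2·[Sn²⁺] / ([Fe³⁺]^2); log Q = -3.241.
E = E° − (0.0592/n) log Q = +0.94 − (0.0592/2)(-3.241) = +1.036 V.

+1.036 V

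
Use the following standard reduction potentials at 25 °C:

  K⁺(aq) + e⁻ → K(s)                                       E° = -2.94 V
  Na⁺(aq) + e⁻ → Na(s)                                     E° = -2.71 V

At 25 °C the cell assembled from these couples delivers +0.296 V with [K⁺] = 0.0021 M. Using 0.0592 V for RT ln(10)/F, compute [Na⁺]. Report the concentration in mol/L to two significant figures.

Na⁺/Na is the cathode, K⁺/K the anode: E°cell = +0.23 V, n = 1.
Overall reaction: Na⁺(aq) + K(s) → Na(s) + K⁺(aq); Q = [K⁺]^1/[Na⁺]^1.
From E = E° − (0.0592/n) log Q: log Q = (E° − E)·n/0.0592 = (+0.23 − (+0.296))·1/0.0592 = -1.1149.
So 1·log[Na⁺] = 1·log(0.0021) − log Q = -2.6778 − (-1.1149) = -1.5629; [Na⁺] = 10^(-1.5629) ≈ 0.027 M.

0.027 M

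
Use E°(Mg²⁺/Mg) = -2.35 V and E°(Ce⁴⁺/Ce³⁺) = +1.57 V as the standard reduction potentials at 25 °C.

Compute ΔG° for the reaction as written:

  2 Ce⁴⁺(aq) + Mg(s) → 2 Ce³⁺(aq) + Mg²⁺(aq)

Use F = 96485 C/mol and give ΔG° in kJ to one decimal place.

As written, Ce⁴⁺/Ce³⁺ is reduced (cathode) and Mg²⁺/Mg is oxidised (anode), so E°cell = (+1.57) − (-2.35) = +3.92 V.
Balancing electrons gives n = 2.
ΔG° = −nFE° = −(2)(96485)(+3.92) = -756,442 J = -756.4 kJ.

-756.4 kJ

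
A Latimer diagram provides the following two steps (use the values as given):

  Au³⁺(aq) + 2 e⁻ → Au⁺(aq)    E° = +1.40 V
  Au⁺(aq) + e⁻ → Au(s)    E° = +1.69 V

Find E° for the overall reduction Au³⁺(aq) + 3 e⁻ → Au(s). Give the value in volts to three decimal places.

+1.497 V

Since ΔG° = −nFE° is additive over sequential reductions, n₃E°₃ = n₁E°₁ + n₂E°₂.
E°₃ = (2×+1.40 + 1×+1.69) / 3 = (+4.490) / 3 = +1.497 V.
Simply averaging or adding the two E° values would be wrong; the electron-weighted sum is required.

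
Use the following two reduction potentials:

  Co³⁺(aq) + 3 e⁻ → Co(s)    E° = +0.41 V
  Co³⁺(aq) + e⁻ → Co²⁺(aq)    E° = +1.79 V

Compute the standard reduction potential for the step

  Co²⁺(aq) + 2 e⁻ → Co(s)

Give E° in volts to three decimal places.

Sequential free energies add, so n₃E°₃ = n₁E°₁ + n₂E°₂.
With n₃ = 3, and the known step contributing 1×(+1.79) V, the unknown satisfies 2·E° = 3×(+0.41) − 1×(+1.79) = -0.560.
E° = -0.560 / 2 = -0.280 V.

-0.280 V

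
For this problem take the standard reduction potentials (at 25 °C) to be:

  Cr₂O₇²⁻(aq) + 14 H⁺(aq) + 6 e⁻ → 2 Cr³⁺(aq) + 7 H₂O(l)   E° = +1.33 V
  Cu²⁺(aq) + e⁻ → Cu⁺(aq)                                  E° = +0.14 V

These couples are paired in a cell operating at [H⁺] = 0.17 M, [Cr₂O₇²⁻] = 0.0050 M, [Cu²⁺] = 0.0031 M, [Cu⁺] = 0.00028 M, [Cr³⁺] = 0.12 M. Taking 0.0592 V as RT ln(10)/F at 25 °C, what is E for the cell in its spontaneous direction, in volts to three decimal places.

Cr₂O₇²⁻/Cr³⁺ is the cathode (higher E°), Cu²⁺/Cu⁺ the anode: E°cell = +1.33 − (+0.14) = +1.19 V, n = 6.
Overall: Cr₂O₇²⁻(aq) + 14 H⁺(aq) + 6 Cu⁺(aq) → 2 Cr³⁺(aq) + 7 H₂O(l) + 6 Cu²⁺(aq)
Q = [Cr³⁺]^2·[Cu²⁺]^6 / ([Cr₂O₇²⁻]·[H⁺]^14·[Cu⁺]^6); log Q = 17.498.
E = E° − (0.0592/n) log Q = +1.19 − (0.0592/6)(17.498) = +1.017 V.

+1.017 V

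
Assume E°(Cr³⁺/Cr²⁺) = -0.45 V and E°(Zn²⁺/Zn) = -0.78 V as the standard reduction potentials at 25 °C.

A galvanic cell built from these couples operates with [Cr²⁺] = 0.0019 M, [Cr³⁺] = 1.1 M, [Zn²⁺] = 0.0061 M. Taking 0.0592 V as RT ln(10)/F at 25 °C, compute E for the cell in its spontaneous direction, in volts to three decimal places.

+0.559 V

Cr³⁺/Cr²⁺ is the cathode (higher E°), Zn²⁺/Zn the anode: E°cell = -0.45 − (-0.78) = +0.33 V, n = 2.
Overall: 2 Cr³⁺(aq) + Zn(s) → 2 Cr²⁺(aq) + Zn²⁺(aq)
Q = [Cr²⁺]^2·[Zn²⁺] / ([Cr³⁺]^2); log Q = -7.740.
E = E° − (0.0592/n) log Q = +0.33 − (0.0592/2)(-7.740) = +0.559 V.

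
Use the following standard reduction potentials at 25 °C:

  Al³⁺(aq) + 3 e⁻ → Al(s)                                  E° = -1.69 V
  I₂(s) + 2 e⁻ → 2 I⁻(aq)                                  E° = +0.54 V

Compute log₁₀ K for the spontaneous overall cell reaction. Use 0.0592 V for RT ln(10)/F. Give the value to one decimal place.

Cathode: I₂/I⁻; anode: Al³⁺/Al. E°cell = +2.23 V, n = 6.
log K = nE°cell / 0.0592 = (6)(+2.23) / 0.0592 = 226.0.

226.0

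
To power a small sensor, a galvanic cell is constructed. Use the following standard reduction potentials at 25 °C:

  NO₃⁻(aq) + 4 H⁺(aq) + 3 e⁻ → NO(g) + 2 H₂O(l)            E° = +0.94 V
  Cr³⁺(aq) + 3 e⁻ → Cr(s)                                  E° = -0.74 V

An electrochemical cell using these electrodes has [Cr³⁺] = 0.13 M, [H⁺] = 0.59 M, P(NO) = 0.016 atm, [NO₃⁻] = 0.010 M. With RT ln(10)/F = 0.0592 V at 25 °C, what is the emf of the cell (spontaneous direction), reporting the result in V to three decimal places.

+1.675 V

NO₃⁻/NO is the cathode (higher E°), Cr³⁺/Cr the anode: E°cell = +0.94 − (-0.74) = +1.68 V, n = 3.
Overall: NO₃⁻(aq) + 4 H⁺(aq) + Cr(s) → NO(g) + 2 H₂O(l) + Cr³⁺(aq)
Q = P(NO)·[Cr³⁺] / ([NO₃⁻]·[H⁺]^4); log Q = 0.235.
E = E° − (0.0592/n) log Q = +1.68 − (0.0592/3)(0.235) = +1.675 V.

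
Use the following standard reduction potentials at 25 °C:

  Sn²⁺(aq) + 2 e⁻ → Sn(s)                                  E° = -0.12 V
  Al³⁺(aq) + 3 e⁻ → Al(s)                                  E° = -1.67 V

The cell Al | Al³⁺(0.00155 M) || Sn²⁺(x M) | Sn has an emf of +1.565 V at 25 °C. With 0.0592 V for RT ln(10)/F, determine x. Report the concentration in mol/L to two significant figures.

Sn²⁺/Sn is the cathode, Al³⁺/Al the anode: E°cell = +1.55 V, n = 6.
Overall reaction: 3 Sn²⁺(aq) + 2 Al(s) → 3 Sn(s) + 2 Al³⁺(aq); Q = [Al³⁺]^2/[Sn²⁺]^3.
From E = E° − (0.0592/n) log Q: log Q = (E° − E)·n/0.0592 = (+1.55 − (+1.565))·6/0.0592 = -1.5203.
So 3·log[Sn²⁺] = 2·log(0.00155) − log Q = -5.6193 − (-1.5203) = -4.0990; log[Sn²⁺] = -4.0990 / 3 = -1.3663; [Sn²⁺] = 10^(-1.3663) ≈ 0.043 M.

0.043 M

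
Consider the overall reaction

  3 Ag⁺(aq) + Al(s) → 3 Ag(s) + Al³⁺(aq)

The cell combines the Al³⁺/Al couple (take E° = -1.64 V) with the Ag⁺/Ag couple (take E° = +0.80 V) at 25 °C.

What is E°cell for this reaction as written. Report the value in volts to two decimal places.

+2.44 V

The Ag⁺/Ag couple has the higher reduction potential, so it is the cathode; Al³⁺/Al is oxidised at the anode.
E°cell = E°(cathode) − E°(anode) = (+0.80) − (-1.64) = +2.44 V.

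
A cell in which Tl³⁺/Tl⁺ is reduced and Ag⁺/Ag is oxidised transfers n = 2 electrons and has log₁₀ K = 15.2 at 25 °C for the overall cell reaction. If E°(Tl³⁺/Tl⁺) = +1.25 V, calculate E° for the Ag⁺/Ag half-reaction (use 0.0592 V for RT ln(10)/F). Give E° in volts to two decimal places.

+0.80 V

E°cell = (0.0592/n)·log K = (0.0592/2)(15.2) = +0.450 V.
Since Tl³⁺/Tl⁺ is the cathode and Ag⁺/Ag the anode, E°cell = E°(Tl³⁺/Tl⁺) − E°(Ag⁺/Ag).
So E°(Ag⁺/Ag) = E°(Tl³⁺/Tl⁺) − E°cell = (+1.25) − (+0.450) = +0.80 V.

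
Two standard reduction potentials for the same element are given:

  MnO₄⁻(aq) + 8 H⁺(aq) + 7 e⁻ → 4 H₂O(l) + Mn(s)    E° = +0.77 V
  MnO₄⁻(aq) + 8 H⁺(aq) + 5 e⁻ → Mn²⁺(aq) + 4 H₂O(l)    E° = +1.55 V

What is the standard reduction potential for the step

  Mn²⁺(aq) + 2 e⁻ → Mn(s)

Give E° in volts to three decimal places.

-1.180 V

Sequential free energies add, so n₃E°₃ = n₁E°₁ + n₂E°₂.
With n₃ = 7, and the known step contributing 5×(+1.55) V, the unknown satisfies 2·E° = 7×(+0.77) − 5×(+1.55) = -2.360.
E° = -2.360 / 2 = -1.180 V.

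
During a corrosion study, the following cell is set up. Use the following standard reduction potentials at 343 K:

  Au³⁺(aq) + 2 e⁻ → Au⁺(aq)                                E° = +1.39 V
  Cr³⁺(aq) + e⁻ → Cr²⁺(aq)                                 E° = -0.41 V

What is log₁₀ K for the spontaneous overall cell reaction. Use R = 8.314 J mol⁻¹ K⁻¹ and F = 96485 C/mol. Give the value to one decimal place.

Cathode: Au³⁺/Au⁺; anode: Cr³⁺/Cr²⁺. E°cell = (+1.39) − (-0.41) = +1.80 V, with n = 2.
ΔG° = −nFE° = −RT ln K, so ln K = nFE°/(RT) = (2)(96485)(+1.80) / ((8.314)(343)) = 121.803.
log₁₀ K = 121.803 / ln 10 = 52.9.

52.9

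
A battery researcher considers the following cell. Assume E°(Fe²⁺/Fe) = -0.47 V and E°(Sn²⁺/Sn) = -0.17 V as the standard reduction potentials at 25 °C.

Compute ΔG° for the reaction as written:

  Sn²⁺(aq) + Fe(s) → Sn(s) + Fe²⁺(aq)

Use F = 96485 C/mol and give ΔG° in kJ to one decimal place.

As written, Sn²⁺/Sn is reduced (cathode) and Fe²⁺/Fe is oxidised (anode), so E°cell = (-0.17) − (-0.47) = +0.30 V.
Balancing electrons gives n = 2.
ΔG° = −nFE° = −(2)(96485)(+0.30) = -57,891 J = -57.9 kJ.

-57.9 kJ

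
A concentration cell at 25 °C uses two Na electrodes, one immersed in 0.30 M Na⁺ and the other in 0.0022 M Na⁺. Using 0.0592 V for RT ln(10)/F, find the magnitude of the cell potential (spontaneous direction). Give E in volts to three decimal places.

+0.126 V

For a concentration cell E°cell = 0. The 0.30 M side is the cathode (reduction is favoured where [Na⁺] is higher).
With n = 1, E = −(0.0592/1) log([Na⁺]ₐₙ/[Na⁺]꜀ₐₜ) = −(0.0592/1) log(0.0022/0.3) = −(0.0592/1)(-2.135) = +0.126 V.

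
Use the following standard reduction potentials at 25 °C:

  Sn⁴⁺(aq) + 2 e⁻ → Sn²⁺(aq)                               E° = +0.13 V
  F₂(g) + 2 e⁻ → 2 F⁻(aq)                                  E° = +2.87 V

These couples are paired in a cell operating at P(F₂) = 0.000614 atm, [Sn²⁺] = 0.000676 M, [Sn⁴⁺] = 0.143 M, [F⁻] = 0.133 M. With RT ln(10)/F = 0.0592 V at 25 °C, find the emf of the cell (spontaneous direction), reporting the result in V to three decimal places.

F₂/F⁻ is the cathode (higher E°), Sn⁴⁺/Sn²⁺ the anode: E°cell = +2.87 − (+0.13) = +2.74 V, n = 2.
Overall: F₂(g) + Sn²⁺(aq) → 2 F⁻(aq) + Sn⁴⁺(aq)
Q = [F⁻]^2·[Sn⁴⁺] / (P(F₂)·[Sn²⁺]); log Q = 3.785.
E = E° − (0.0592/n) log Q = +2.74 − (0.0592/2)(3.785) = +2.628 V.

+2.628 V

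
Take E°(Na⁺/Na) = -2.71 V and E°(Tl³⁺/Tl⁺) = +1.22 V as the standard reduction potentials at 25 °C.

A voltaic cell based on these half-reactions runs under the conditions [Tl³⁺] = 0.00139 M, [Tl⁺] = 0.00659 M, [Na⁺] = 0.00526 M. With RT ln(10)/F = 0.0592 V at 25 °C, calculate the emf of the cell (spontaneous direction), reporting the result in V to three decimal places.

+4.045 V

Tl³⁺/Tl⁺ is the cathode (higher E°), Na⁺/Na the anode: E°cell = +1.22 − (-2.71) = +3.93 V, n = 2.
Overall: Tl³⁺(aq) + 2 Na(s) → Tl⁺(aq) + 2 Na⁺(aq)
Q = [Tl⁺]·[Na⁺]^2 / ([Tl³⁺]); log Q = -3.882.
E = E° − (0.0592/n) log Q = +3.93 − (0.0592/2)(-3.882) = +4.045 V.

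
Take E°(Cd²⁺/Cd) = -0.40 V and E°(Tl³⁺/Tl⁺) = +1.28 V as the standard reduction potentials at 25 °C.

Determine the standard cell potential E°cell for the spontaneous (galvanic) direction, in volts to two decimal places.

+1.68 V

The Tl³⁺/Tl⁺ couple has the higher reduction potential, so it is the cathode; Cd²⁺/Cd is oxidised at the anode.
E°cell = E°(cathode) − E°(anode) = (+1.28) − (-0.40) = +1.68 V.
Since E°cell > 0, the reaction is spontaneous under standard conditions.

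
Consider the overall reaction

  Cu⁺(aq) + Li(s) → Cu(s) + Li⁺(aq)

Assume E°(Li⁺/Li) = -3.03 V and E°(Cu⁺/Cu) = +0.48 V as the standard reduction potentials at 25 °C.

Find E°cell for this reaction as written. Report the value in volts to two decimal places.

The Cu⁺/Cu couple has the higher reduction potential, so it is the cathode; Li⁺/Li is oxidised at the anode.
E°cell = E°(cathode) − E°(anode) = (+0.48) − (-3.03) = +3.51 V.

+3.51 V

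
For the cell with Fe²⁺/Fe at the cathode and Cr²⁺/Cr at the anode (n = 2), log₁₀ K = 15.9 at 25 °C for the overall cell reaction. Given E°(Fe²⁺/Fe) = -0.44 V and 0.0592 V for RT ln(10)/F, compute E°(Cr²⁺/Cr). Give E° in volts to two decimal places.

-0.91 V

E°cell = (0.0592/n)·log K = (0.0592/2)(15.9) = +0.471 V.
Since Fe²⁺/Fe is the cathode and Cr²⁺/Cr the anode, E°cell = E°(Fe²⁺/Fe) − E°(Cr²⁺/Cr).
So E°(Cr²⁺/Cr) = E°(Fe²⁺/Fe) − E°cell = (-0.44) − (+0.471) = -0.91 V.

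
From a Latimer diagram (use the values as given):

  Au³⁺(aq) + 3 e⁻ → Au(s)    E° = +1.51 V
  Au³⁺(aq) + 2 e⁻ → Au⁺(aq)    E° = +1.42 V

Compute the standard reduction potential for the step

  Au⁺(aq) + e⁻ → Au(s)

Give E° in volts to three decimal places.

Sequential free energies add, so n₃E°₃ = n₁E°₁ + n₂E°₂.
With n₃ = 3, and the known step contributing 2×(+1.42) V, the unknown satisfies 1·E° = 3×(+1.51) − 2×(+1.42) = +1.690.
E° = +1.690 / 1 = +1.690 V.

+1.690 V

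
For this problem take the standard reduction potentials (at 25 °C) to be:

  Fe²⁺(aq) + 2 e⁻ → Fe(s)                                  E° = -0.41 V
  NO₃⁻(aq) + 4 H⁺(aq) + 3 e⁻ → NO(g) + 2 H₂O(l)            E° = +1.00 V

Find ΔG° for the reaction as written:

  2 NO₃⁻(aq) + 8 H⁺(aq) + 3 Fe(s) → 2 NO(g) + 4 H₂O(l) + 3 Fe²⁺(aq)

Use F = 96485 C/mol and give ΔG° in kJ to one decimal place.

As written, NO₃⁻/NO is reduced (cathode) and Fe²⁺/Fe is oxidised (anode), so E°cell = (+1.00) − (-0.41) = +1.41 V.
Balancing electrons gives n = 6.
ΔG° = −nFE° = −(6)(96485)(+1.41) = -816,263 J = -816.3 kJ.

-816.3 kJ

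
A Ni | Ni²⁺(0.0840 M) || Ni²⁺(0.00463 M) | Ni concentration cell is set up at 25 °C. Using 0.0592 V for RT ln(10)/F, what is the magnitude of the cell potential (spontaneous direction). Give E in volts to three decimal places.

+0.037 V

For a concentration cell E°cell = 0. The 0.0840 M side is the cathode (reduction is favoured where [Ni²⁺] is higher).
With n = 2, E = −(0.0592/2) log([Ni²⁺]ₐₙ/[Ni²⁺]꜀ₐₜ) = −(0.0592/2) log(0.00463/0.084) = −(0.0592/2)(-1.259) = +0.037 V.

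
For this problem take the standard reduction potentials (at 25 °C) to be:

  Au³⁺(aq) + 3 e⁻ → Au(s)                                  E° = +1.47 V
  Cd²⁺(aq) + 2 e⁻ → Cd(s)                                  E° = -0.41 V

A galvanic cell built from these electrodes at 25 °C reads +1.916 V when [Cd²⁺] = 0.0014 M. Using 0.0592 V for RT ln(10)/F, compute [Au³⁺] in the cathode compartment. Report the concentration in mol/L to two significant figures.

0.0035 M

Au³⁺/Au is the cathode, Cd²⁺/Cd the anode: E°cell = +1.88 V, n = 6.
Overall reaction: 2 Au³⁺(aq) + 3 Cd(s) → 2 Au(s) + 3 Cd²⁺(aq); Q = [Cd²⁺]^3/[Au³⁺]^2.
From E = E° − (0.0592/n) log Q: log Q = (E° − E)·n/0.0592 = (+1.88 − (+1.916))·6/0.0592 = -3.6486.
So 2·log[Au³⁺] = 3·log(0.0014) − log Q = -8.5616 − (-3.6486) = -4.9130; log[Au³⁺] = -4.9130 / 2 = -2.4565; [Au³⁺] = 10^(-2.4565) ≈ 0.0035 M.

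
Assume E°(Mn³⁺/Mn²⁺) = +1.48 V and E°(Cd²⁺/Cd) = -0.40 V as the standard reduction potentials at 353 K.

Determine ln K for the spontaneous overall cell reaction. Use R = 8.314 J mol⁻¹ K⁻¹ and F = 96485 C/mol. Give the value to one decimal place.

Cathode: Mn³⁺/Mn²⁺; anode: Cd²⁺/Cd. E°cell = (+1.48) − (-0.40) = +1.88 V, with n = 2.
ΔG° = −nFE° = −RT ln K, so ln K = nFE°/(RT) = (2)(96485)(+1.88) / ((8.314)(353)) = 123.613.

123.6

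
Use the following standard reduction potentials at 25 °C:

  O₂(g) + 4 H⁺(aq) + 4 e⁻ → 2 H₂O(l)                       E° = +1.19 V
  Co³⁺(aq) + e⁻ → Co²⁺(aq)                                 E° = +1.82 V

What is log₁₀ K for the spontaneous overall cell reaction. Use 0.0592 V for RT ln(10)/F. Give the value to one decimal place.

42.6

Cathode: Co³⁺/Co²⁺; anode: O₂/H₂O. E°cell = +0.63 V, n = 4.
log K = nE°cell / 0.0592 = (4)(+0.63) / 0.0592 = 42.6.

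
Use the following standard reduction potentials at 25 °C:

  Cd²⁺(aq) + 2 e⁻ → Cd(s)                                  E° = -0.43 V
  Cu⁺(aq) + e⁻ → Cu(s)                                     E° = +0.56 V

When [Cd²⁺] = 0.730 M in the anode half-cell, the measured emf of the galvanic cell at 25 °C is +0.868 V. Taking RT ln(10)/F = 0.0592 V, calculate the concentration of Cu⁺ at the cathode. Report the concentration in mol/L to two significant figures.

Cu⁺/Cu is the cathode, Cd²⁺/Cd the anode: E°cell = +0.99 V, n = 2.
Overall reaction: 2 Cu⁺(aq) + Cd(s) → 2 Cu(s) + Cd²⁺(aq); Q = [Cd²⁺]^1/[Cu⁺]^2.
From E = E° − (0.0592/n) log Q: log Q = (E° − E)·n/0.0592 = (+0.99 − (+0.868))·2/0.0592 = 4.1216.
So 2·log[Cu⁺] = 1·log(0.73) − log Q = -0.1367 − (4.1216) = -4.2583; log[Cu⁺] = -4.2583 / 2 = -2.1292; [Cu⁺] = 10^(-2.1292) ≈ 0.0074 M.

0.0074 M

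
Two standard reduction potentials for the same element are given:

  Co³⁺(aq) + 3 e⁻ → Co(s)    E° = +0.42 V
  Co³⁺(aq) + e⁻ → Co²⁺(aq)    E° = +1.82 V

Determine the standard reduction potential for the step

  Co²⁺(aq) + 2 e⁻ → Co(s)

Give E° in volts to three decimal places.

-0.280 V

Sequential free energies add, so n₃E°₃ = n₁E°₁ + n₂E°₂.
With n₃ = 3, and the known step contributing 1×(+1.82) V, the unknown satisfies 2·E° = 3×(+0.42) − 1×(+1.82) = -0.560.
E° = -0.560 / 2 = -0.280 V.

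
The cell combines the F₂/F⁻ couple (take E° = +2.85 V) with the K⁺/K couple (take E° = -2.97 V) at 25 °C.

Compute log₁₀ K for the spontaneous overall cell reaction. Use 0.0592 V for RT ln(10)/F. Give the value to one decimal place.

Cathode: F₂/F⁻; anode: K⁺/K. E°cell = +5.82 V, n = 2.
log K = nE°cell / 0.0592 = (2)(+5.82) / 0.0592 = 196.6.

196.6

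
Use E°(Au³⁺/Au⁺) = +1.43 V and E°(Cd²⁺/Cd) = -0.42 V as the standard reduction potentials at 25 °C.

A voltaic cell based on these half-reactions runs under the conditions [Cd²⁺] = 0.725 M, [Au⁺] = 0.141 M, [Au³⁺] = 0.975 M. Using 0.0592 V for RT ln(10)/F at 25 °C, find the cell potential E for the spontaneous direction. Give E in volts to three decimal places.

Au³⁺/Au⁺ is the cathode (higher E°), Cd²⁺/Cd the anode: E°cell = +1.43 − (-0.42) = +1.85 V, n = 2.
Overall: Au³⁺(aq) + Cd(s) → Au⁺(aq) + Cd²⁺(aq)
Q = [Au⁺]·[Cd²⁺] / ([Au³⁺]); log Q = -0.979.
E = E° − (0.0592/n) log Q = +1.85 − (0.0592/2)(-0.979) = +1.879 V.

+1.879 V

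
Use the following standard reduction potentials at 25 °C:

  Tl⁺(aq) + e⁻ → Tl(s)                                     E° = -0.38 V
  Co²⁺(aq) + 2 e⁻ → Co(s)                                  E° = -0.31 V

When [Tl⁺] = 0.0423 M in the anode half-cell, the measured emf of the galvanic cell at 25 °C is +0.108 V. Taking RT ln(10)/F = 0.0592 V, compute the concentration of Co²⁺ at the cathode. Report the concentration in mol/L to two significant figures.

0.034 M

Co²⁺/Co is the cathode, Tl⁺/Tl the anode: E°cell = +0.07 V, n = 2.
Overall reaction: Co²⁺(aq) + 2 Tl(s) → Co(s) + 2 Tl⁺(aq); Q = [Tl⁺]^2/[Co²⁺]^1.
From E = E° − (0.0592/n) log Q: log Q = (E° − E)·n/0.0592 = (+0.07 − (+0.108))·2/0.0592 = -1.2838.
So 1·log[Co²⁺] = 2·log(0.0423) − log Q = -2.7473 − (-1.2838) = -1.4635; [Co²⁺] = 10^(-1.4635) ≈ 0.034 M.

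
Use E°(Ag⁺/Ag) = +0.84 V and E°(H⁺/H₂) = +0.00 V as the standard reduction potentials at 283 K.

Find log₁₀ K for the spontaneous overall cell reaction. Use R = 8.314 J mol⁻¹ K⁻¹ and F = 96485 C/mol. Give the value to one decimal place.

29.9

Cathode: Ag⁺/Ag; anode: H⁺/H₂. E°cell = (+0.84) − (+0.00) = +0.84 V, with n = 2.
ΔG° = −nFE° = −RT ln K, so ln K = nFE°/(RT) = (2)(96485)(+0.84) / ((8.314)(283)) = 68.893.
log₁₀ K = 68.893 / ln 10 = 29.9.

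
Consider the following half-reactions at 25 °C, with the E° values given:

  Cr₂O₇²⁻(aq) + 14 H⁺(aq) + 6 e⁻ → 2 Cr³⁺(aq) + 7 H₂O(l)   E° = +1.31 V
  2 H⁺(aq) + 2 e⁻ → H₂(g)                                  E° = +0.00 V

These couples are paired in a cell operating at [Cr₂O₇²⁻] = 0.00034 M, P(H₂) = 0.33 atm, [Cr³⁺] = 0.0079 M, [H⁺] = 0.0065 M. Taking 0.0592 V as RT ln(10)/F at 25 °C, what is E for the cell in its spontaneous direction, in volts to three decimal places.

Cr₂O₇²⁻/Cr³⁺ is the cathode (higher E°), H⁺/H₂ the anode: E°cell = +1.31 − (+0.00) = +1.31 V, n = 6.
Overall: Cr₂O₇²⁻(aq) + 8 H⁺(aq) + 3 H₂(g) → 2 Cr³⁺(aq) + 7 H₂O(l)
Q = [Cr³⁺]^2 / ([Cr₂O₇²⁻]·[H⁺]^8·P(H₂)^3); log Q = 18.205.
E = E° − (0.0592/n) log Q = +1.31 − (0.0592/6)(18.205) = +1.130 V.

+1.130 V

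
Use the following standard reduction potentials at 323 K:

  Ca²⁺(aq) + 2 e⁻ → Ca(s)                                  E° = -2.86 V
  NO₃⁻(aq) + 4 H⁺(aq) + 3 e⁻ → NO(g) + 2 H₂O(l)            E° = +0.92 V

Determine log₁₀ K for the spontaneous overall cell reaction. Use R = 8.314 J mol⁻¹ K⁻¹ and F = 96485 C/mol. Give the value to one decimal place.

Cathode: NO₃⁻/NO; anode: Ca²⁺/Ca. E°cell = (+0.92) − (-2.86) = +3.78 V, with n = 6.
ΔG° = −nFE° = −RT ln K, so ln K = nFE°/(RT) = (6)(96485)(+3.78) / ((8.314)(323)) = 814.874.
log₁₀ K = 814.874 / ln 10 = 353.9.

353.9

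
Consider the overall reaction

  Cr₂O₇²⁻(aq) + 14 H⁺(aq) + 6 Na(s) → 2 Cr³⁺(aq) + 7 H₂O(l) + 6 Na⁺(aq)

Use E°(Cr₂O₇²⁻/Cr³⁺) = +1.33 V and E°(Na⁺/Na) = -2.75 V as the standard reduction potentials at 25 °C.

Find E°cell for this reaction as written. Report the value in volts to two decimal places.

+4.08 V

The Cr₂O₇²⁻/Cr³⁺ couple has the higher reduction potential, so it is the cathode; Na⁺/Na is oxidised at the anode.
E°cell = E°(cathode) − E°(anode) = (+1.33) − (-2.75) = +4.08 V.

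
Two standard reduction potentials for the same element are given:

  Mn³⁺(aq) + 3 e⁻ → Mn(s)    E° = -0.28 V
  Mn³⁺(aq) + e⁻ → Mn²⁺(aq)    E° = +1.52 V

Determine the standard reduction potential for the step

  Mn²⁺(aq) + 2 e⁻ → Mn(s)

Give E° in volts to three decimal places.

-1.180 V

Sequential free energies add, so n₃E°₃ = n₁E°₁ + n₂E°₂.
With n₃ = 3, and the known step contributing 1×(+1.52) V, the unknown satisfies 2·E° = 3×(-0.28) − 1×(+1.52) = -2.360.
E° = -2.360 / 2 = -1.180 V.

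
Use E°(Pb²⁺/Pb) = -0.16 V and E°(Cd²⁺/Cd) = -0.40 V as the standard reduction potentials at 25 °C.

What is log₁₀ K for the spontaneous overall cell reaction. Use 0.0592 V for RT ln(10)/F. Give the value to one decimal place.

Cathode: Pb²⁺/Pb; anode: Cd²⁺/Cd. E°cell = +0.24 V, n = 2.
log K = nE°cell / 0.0592 = (2)(+0.24) / 0.0592 = 8.1.

8.1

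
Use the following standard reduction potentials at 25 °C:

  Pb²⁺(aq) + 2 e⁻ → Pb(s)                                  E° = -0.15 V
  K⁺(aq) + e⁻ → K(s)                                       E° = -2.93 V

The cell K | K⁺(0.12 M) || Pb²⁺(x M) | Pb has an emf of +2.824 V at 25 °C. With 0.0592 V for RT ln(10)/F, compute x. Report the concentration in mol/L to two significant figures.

0.44 M

Pb²⁺/Pb is the cathode, K⁺/K the anode: E°cell = +2.78 V, n = 2.
Overall reaction: Pb²⁺(aq) + 2 K(s) → Pb(s) + 2 K⁺(aq); Q = [K⁺]^2/[Pb²⁺]^1.
From E = E° − (0.0592/n) log Q: log Q = (E° − E)·n/0.0592 = (+2.78 − (+2.824))·2/0.0592 = -1.4865.
So 1·log[Pb²⁺] = 2·log(0.12) − log Q = -1.8416 − (-1.4865) = -0.3551; [Pb²⁺] = 10^(-0.3551) ≈ 0.44 M.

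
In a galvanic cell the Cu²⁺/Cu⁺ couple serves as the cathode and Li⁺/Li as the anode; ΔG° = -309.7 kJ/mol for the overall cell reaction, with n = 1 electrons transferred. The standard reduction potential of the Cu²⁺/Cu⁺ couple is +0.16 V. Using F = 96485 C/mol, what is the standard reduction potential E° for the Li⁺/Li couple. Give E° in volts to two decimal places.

E°cell = −ΔG°/(nF) = −(-309.7×10³)/((1)(96485)) = +3.210 V.
Since Cu²⁺/Cu⁺ is the cathode and Li⁺/Li the anode, E°cell = E°(Cu²⁺/Cu⁺) − E°(Li⁺/Li).
So E°(Li⁺/Li) = E°(Cu²⁺/Cu⁺) − E°cell = (+0.16) − (+3.210) = -3.05 V.

-3.05 V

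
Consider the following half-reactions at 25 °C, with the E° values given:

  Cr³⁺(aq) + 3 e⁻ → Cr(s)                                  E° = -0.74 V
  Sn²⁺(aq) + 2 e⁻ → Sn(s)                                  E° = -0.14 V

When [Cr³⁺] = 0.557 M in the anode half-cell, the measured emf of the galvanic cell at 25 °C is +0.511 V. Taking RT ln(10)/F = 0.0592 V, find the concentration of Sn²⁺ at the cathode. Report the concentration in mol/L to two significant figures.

Sn²⁺/Sn is the cathode, Cr³⁺/Cr the anode: E°cell = +0.60 V, n = 6.
Overall reaction: 3 Sn²⁺(aq) + 2 Cr(s) → 3 Sn(s) + 2 Cr³⁺(aq); Q = [Cr³⁺]^2/[Sn²⁺]^3.
From E = E° − (0.0592/n) log Q: log Q = (E° − E)·n/0.0592 = (+0.60 − (+0.511))·6/0.0592 = 9.0203.
So 3·log[Sn²⁺] = 2·log(0.557) − log Q = -0.5083 − (9.0203) = -9.5286; log[Sn²⁺] = -9.5286 / 3 = -3.1762; [Sn²⁺] = 10^(-3.1762) ≈ 0.00067 M.

0.00067 M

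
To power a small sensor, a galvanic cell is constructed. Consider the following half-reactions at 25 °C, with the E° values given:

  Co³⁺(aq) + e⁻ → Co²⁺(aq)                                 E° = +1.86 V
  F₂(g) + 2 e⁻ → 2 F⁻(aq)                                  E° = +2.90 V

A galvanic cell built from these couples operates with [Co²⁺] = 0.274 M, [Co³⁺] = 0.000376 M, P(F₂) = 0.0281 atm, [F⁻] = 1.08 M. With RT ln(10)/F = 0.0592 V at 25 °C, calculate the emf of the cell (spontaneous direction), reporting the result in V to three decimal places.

F₂/F⁻ is the cathode (higher E°), Co³⁺/Co²⁺ the anode: E°cell = +2.90 − (+1.86) = +1.04 V, n = 2.
Overall: F₂(g) + 2 Co²⁺(aq) → 2 F⁻(aq) + 2 Co³⁺(aq)
Q = [F⁻]^2·[Co³⁺]^2 / (P(F₂)·[Co²⁺]^2); log Q = -4.107.
E = E° − (0.0592/n) log Q = +1.04 − (0.0592/2)(-4.107) = +1.162 V.

+1.162 V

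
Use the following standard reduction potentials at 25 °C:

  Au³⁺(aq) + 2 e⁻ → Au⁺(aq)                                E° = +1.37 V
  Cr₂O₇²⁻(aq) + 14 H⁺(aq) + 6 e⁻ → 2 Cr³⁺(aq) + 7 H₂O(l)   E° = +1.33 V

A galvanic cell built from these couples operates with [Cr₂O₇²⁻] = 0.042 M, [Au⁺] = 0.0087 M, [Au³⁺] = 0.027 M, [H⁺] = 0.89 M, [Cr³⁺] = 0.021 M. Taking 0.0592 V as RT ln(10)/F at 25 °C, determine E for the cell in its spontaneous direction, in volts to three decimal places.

+0.042 V

Au³⁺/Au⁺ is the cathode (higher E°), Cr₂O₇²⁻/Cr³⁺ the anode: E°cell = +1.37 − (+1.33) = +0.04 V, n = 6.
Overall: 3 Au³⁺(aq) + 2 Cr³⁺(aq) + 7 H₂O(l) → 3 Au⁺(aq) + Cr₂O₇²⁻(aq) + 14 H⁺(aq)
Q = [Au⁺]^3·[Cr₂O₇²⁻]·[H⁺]^14 / ([Au³⁺]^3·[Cr³⁺]^2); log Q = -0.205.
E = E° − (0.0592/n) log Q = +0.04 − (0.0592/6)(-0.205) = +0.042 V.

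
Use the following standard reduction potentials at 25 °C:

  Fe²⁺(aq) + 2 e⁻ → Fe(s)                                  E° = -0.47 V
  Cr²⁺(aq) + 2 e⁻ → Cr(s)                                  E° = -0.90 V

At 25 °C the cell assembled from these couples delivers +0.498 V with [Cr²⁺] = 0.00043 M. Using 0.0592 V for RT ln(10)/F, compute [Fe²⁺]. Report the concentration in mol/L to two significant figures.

Fe²⁺/Fe is the cathode, Cr²⁺/Cr the anode: E°cell = +0.43 V, n = 2.
Overall reaction: Fe²⁺(aq) + Cr(s) → Fe(s) + Cr²⁺(aq); Q = [Cr²⁺]^1/[Fe²⁺]^1.
From E = E° − (0.0592/n) log Q: log Q = (E° − E)·n/0.0592 = (+0.43 − (+0.498))·2/0.0592 = -2.2973.
So 1·log[Fe²⁺] = 1·log(0.00043) − log Q = -3.3665 − (-2.2973) = -1.0692; [Fe²⁺] = 10^(-1.0692) ≈ 0.085 M.

0.085 M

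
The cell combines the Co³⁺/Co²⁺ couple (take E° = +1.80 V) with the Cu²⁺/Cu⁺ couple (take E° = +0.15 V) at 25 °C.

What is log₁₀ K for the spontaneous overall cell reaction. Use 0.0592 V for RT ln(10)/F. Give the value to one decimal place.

27.9

Cathode: Co³⁺/Co²⁺; anode: Cu²⁺/Cu⁺. E°cell = +1.65 V, n = 1.
log K = nE°cell / 0.0592 = (1)(+1.65) / 0.0592 = 27.9.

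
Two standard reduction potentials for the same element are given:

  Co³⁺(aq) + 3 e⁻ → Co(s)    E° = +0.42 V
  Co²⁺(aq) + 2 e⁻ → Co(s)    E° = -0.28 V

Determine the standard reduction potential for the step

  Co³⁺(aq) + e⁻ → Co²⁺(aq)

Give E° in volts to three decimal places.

+1.820 V

Sequential free energies add, so n₃E°₃ = n₁E°₁ + n₂E°₂.
With n₃ = 3, and the known step contributing 2×(-0.28) V, the unknown satisfies 1·E° = 3×(+0.42) − 2×(-0.28) = +1.820.
E° = +1.820 / 1 = +1.820 V.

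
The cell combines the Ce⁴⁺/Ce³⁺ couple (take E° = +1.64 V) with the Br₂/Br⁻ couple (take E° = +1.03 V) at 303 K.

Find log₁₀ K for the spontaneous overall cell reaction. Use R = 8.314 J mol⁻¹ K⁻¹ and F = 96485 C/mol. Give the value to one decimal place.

Cathode: Ce⁴⁺/Ce³⁺; anode: Br₂/Br⁻. E°cell = (+1.64) − (+1.03) = +0.61 V, with n = 2.
ΔG° = −nFE° = −RT ln K, so ln K = nFE°/(RT) = (2)(96485)(+0.61) / ((8.314)(303)) = 46.727.
log₁₀ K = 46.727 / ln 10 = 20.3.

20.3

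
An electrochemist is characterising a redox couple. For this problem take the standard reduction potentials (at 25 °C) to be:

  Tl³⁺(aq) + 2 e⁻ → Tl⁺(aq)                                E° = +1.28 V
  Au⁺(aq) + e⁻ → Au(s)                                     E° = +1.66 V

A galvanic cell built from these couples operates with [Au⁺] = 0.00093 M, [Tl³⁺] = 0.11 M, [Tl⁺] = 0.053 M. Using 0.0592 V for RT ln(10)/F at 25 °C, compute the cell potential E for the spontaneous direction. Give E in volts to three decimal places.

Au⁺/Au is the cathode (higher E°), Tl³⁺/Tl⁺ the anode: E°cell = +1.66 − (+1.28) = +0.38 V, n = 2.
Overall: 2 Au⁺(aq) + Tl⁺(aq) → 2 Au(s) + Tl³⁺(aq)
Q = [Tl³⁺] / ([Au⁺]^2·[Tl⁺]); log Q = 6.380.
E = E° − (0.0592/n) log Q = +0.38 − (0.0592/2)(6.380) = +0.191 V.

+0.191 V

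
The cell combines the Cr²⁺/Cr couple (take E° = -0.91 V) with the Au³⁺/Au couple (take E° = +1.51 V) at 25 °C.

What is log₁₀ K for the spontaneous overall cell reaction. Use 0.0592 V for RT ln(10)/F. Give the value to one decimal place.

Cathode: Au³⁺/Au; anode: Cr²⁺/Cr. E°cell = +2.42 V, n = 6.
log K = nE°cell / 0.0592 = (6)(+2.42) / 0.0592 = 245.3.

245.3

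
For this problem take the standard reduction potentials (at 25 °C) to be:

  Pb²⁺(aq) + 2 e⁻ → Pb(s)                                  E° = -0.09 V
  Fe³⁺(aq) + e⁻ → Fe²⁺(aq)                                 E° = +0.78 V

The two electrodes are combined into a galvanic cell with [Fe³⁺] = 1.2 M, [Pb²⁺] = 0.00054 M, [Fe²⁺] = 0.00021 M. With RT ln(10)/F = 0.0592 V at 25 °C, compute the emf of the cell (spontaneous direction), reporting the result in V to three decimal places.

Fe³⁺/Fe²⁺ is the cathode (higher E°), Pb²⁺/Pb the anode: E°cell = +0.78 − (-0.09) = +0.87 V, n = 2.
Overall: 2 Fe³⁺(aq) + Pb(s) → 2 Fe²⁺(aq) + Pb²⁺(aq)
Q = [Fe²⁺]^2·[Pb²⁺] / ([Fe³⁺]^2); log Q = -10.782.
E = E° − (0.0592/n) log Q = +0.87 − (0.0592/2)(-10.782) = +1.189 V.

+1.189 V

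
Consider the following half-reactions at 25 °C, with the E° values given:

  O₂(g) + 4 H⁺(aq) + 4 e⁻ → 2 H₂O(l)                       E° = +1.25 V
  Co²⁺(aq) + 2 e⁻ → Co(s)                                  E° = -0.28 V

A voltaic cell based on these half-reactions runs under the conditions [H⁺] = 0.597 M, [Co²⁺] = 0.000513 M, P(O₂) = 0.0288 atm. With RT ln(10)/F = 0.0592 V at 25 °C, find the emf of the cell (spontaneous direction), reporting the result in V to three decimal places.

+1.591 V

O₂/H₂O is the cathode (higher E°), Co²⁺/Co the anode: E°cell = +1.25 − (-0.28) = +1.53 V, n = 4.
Overall: O₂(g) + 4 H⁺(aq) + 2 Co(s) → 2 H₂O(l) + 2 Co²⁺(aq)
Q = [Co²⁺]^2 / (P(O₂)·[H⁺]^4); log Q = -4.143.
E = E° − (0.0592/n) log Q = +1.53 − (0.0592/4)(-4.143) = +1.591 V.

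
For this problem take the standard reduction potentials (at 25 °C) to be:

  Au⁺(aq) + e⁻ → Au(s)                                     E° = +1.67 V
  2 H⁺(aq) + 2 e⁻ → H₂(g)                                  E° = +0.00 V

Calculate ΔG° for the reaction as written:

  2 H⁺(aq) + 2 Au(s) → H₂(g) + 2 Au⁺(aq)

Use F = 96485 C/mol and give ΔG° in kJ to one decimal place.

+322.3 kJ

As written, H⁺/H₂ is reduced (cathode) and Au⁺/Au is oxidised (anode), so E°cell = (+0.00) − (+1.67) = -1.67 V.
Balancing electrons gives n = 2.
ΔG° = −nFE° = −(2)(96485)(-1.67) = 322,260 J = +322.3 kJ.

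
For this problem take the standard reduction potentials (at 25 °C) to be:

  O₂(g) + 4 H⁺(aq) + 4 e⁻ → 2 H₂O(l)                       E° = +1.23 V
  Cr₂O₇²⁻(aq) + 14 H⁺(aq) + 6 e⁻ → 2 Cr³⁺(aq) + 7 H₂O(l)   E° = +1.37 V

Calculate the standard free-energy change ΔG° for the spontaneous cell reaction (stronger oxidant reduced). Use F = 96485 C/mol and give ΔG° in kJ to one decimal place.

Cr₂O₇²⁻/Cr³⁺ (E° = +1.37 V) is the cathode; O₂/H₂O (E° = +1.23 V) is the anode, so E°cell = +0.14 V.
Balancing electrons gives n = 12 (lcm of 6 and 4).
ΔG° = −nFE° = −(12)(96485)(+0.14) = -162,095 J = -162.1 kJ.

-162.1 kJ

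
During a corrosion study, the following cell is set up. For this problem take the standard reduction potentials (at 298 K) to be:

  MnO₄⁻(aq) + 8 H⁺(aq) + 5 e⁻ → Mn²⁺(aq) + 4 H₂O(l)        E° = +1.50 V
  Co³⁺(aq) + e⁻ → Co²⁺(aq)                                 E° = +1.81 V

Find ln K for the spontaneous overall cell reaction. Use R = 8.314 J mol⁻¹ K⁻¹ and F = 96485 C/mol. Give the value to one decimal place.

Cathode: Co³⁺/Co²⁺; anode: MnO₄⁻/Mn²⁺. E°cell = (+1.81) − (+1.50) = +0.31 V, with n = 5.
ΔG° = −nFE° = −RT ln K, so ln K = nFE°/(RT) = (5)(96485)(+0.31) / ((8.314)(298)) = 60.362.

60.4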